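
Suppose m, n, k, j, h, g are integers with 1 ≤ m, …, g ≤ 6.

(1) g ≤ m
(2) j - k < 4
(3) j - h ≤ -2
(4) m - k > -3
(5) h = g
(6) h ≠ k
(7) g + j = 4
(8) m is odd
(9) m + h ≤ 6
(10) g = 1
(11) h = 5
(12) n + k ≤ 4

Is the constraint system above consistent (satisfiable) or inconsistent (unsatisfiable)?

Constraint 11 fixes h = 5 and constraint 10 fixes g = 1, but constraint 5 requires h = g. Since 5 ≠ 1, contradiction.

Unsatisfiable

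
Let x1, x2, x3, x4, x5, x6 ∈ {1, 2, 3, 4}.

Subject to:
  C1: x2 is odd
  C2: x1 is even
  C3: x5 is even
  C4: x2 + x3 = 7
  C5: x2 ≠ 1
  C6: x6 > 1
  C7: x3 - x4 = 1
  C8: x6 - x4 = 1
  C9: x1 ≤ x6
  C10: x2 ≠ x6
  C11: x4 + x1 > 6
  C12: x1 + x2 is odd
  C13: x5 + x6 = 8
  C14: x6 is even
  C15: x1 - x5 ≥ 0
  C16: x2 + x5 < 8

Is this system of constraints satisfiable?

Satisfiable

One satisfying assignment is x1 = 4, x2 = 3, x3 = 4, x4 = 3, x5 = 4, x6 = 4.
For the less obvious constraints — constraint 4: x2 + x3 = 7; constraint 7: x3 - x4 = 1 — and the others hold by inspection.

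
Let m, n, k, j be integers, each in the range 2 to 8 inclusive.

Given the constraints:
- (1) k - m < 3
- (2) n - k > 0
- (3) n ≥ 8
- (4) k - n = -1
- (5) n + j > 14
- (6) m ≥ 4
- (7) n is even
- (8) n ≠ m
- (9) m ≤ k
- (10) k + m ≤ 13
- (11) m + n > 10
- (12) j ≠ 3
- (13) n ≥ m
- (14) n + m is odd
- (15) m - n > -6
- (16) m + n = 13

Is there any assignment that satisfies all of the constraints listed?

Satisfiable

Try m = 5, n = 8, k = 7, j = 8.
Check constraint 1: k - m = 2; constraint 2: n - k = 1; constraint 4: k - n = -1. The remaining constraints are straightforward to verify.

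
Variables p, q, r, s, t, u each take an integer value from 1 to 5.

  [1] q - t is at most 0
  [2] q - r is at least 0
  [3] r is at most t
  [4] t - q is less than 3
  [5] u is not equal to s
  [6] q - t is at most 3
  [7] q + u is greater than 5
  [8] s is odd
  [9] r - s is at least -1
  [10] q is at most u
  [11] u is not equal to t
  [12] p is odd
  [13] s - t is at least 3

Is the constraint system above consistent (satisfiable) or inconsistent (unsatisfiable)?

Constraints 1, 2, 9, and 13 give q − r ≥ 0, r − s ≥ -1, s − t ≥ 3, t − q ≥ 0.
Adding all 4 inequalities: the left sides telescope to 0, and the right sides sum to 0 + (-1) + 3 + 0 = 2. So 0 ≥ 2, which is false.

Unsatisfiable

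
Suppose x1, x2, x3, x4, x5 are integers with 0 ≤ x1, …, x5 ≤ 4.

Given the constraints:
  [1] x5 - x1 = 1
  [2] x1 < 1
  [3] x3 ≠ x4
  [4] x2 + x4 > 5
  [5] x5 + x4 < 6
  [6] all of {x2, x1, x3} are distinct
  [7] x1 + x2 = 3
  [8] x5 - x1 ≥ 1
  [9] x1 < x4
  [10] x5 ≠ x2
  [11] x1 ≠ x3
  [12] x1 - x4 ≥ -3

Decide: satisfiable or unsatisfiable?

Take x1 = 0, x2 = 3, x3 = 1, x4 = 3, x5 = 1. Then constraint 1: x5 - x1 = 1; constraint 4: x2 + x4 = 6, and every other listed constraint is also met.

Satisfiable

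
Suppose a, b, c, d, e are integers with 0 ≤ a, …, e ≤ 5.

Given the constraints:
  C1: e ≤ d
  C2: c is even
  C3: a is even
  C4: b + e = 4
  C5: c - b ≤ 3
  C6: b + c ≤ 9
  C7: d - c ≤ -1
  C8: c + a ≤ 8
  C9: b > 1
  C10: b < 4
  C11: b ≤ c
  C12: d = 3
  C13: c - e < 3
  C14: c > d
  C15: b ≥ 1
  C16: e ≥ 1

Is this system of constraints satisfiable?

Satisfiable

Try a = 4, b = 2, c = 4, d = 3, e = 2.
Check constraint 4: b + e = 4; constraint 5: c - b = 2; constraint 6: b + c = 6. The remaining constraints are straightforward to verify.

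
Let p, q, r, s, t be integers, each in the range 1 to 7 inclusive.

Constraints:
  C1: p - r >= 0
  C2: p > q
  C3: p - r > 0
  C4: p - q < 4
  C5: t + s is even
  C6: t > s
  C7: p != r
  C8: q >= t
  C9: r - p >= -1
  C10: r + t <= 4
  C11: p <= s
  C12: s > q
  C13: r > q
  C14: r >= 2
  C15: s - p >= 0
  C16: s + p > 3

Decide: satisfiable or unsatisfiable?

Unsatisfiable

Constraints 1, 6, 8, 13, and 15 give q < r, r ≤ p, p ≤ s, s < t, t ≤ q. Chaining: q < r ≤ p ≤ s < t ≤ q, which forces q < q — impossible.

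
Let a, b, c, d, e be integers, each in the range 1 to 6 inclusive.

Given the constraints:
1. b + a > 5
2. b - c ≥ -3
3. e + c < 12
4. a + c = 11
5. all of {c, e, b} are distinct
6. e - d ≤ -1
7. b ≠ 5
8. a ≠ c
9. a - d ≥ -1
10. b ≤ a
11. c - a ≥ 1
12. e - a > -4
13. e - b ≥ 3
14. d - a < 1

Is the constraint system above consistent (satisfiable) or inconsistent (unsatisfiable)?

Constraints 2, 6, 9, 11, and 13 give d − e ≥ 1, e − b ≥ 3, b − c ≥ -3, c − a ≥ 1, a − d ≥ -1.
Adding all 5 inequalities: the left sides telescope to 0, and the right sides sum to 1 + 3 + (-3) + 1 + (-1) = 1. So 0 ≥ 1, which is false.

Unsatisfiable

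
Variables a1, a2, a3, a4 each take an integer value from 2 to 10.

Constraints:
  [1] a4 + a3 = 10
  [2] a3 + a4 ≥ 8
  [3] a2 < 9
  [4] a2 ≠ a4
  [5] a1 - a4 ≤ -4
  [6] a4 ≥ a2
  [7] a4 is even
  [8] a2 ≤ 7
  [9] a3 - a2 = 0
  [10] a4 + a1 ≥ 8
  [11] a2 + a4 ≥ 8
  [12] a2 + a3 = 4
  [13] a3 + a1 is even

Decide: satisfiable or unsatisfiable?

The assignment a1 = 2, a2 = 2, a3 = 2, a4 = 8 works:
  constraint 1 holds since a4 + a3 = 10.
  constraint 2 holds since a3 + a4 = 10.
The rest check out directly.

Satisfiable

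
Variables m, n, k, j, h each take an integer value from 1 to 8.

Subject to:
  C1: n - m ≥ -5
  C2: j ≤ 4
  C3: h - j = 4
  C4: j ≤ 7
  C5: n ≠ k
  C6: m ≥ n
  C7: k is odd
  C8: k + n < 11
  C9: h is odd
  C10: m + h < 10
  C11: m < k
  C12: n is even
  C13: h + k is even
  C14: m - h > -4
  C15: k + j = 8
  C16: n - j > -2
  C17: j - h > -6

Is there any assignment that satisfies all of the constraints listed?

The assignment m = 4, n = 2, k = 7, j = 1, h = 5 works:
  constraint 1 holds since n - m = -2.
  constraint 3 holds since h - j = 4.
The rest check out directly.

Satisfiable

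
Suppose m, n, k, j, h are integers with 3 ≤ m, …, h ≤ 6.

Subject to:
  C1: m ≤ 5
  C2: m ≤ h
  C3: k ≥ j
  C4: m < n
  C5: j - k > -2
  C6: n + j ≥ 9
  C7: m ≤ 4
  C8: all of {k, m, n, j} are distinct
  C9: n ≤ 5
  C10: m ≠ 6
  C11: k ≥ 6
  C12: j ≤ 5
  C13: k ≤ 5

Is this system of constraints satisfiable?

Unsatisfiable

Constraints 1, 9, 12, and 13 confine each of k, m, n, j to the 3 values {3, …, 5} (the domain already gives each ≥ 3).
Constraint 8 requires all 4 of them to be distinct, but only 3 values are available — impossible by the pigeonhole principle.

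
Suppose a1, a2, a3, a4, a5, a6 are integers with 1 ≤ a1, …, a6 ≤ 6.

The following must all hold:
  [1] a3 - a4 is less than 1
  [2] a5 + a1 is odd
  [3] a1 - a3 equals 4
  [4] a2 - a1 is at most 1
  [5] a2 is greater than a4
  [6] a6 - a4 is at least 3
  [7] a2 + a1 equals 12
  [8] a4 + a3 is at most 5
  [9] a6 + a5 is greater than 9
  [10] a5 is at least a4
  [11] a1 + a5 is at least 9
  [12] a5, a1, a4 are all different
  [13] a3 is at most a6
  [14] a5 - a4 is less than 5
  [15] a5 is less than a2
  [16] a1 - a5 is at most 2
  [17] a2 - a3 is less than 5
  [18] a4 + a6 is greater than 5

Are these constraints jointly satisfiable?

Try a1 = 6, a2 = 6, a3 = 2, a4 = 2, a5 = 5, a6 = 5.
Check constraint 1: a3 - a4 = 0; constraint 3: a1 - a3 = 4; constraint 4: a2 - a1 = 0. The remaining constraints are straightforward to verify.

Satisfiable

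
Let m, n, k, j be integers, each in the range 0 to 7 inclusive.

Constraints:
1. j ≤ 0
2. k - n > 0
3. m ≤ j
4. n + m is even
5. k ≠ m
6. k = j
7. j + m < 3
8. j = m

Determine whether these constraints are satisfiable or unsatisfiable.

Unsatisfiable

From constraints 6 and 8, k = j = m, so k = m. But constraint 5 says k ≠ m. Contradiction.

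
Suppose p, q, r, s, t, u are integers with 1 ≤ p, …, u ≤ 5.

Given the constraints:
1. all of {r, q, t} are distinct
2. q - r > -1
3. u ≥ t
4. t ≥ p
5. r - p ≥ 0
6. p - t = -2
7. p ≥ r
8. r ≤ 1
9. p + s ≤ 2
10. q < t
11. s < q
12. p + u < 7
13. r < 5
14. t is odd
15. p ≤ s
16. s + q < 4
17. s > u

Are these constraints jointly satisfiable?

Unsatisfiable

Constraints 3, 10, 11, and 17 give q < t, t ≤ u, u < s, s < q. Chaining: q < t ≤ u < s < q, which forces q < q — impossible.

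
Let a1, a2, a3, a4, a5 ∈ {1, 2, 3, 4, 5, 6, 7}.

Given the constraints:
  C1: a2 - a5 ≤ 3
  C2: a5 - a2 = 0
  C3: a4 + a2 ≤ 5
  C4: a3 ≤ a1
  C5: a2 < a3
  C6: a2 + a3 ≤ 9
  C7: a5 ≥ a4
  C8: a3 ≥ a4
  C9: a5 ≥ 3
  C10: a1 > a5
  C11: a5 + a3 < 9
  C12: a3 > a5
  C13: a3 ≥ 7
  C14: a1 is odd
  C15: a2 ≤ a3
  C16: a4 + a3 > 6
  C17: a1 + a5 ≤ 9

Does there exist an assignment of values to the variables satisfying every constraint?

From constraints 4 and 13: a1 ≥ a3 ≥ 7. From constraint 9: a5 ≥ 3. Hence a1 + a5 ≥ 10. But constraint 17 requires a1 + a5 ≤ 9, and 9 < 10. Contradiction.

Unsatisfiable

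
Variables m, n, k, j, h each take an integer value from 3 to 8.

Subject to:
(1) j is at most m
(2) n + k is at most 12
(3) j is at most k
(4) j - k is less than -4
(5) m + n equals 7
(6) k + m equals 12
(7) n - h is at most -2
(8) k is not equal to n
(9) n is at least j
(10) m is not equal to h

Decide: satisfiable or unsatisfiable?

Take m = 4, n = 3, k = 8, j = 3, h = 6. Then constraint 2: n + k = 11; constraint 4: j - k = -5, and every other listed constraint is also met.

Satisfiable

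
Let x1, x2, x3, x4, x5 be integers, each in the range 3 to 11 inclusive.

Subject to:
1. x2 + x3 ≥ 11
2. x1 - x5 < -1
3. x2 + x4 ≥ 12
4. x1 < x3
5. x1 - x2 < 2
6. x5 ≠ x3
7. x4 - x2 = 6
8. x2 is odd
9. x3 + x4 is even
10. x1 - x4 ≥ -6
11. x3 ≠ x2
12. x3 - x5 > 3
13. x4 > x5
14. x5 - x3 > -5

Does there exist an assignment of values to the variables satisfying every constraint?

One satisfying assignment is x1 = 3, x2 = 3, x3 = 9, x4 = 9, x5 = 5.
For the less obvious constraints — constraint 1: x2 + x3 = 12; constraint 2: x1 - x5 = -2 — and the others hold by inspection.

Satisfiable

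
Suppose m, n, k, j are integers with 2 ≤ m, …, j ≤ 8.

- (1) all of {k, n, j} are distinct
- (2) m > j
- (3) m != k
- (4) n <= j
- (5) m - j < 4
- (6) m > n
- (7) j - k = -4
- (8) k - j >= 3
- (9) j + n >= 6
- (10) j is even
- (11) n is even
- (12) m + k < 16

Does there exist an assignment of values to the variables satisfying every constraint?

Satisfiable

Try m = 7, n = 2, k = 8, j = 4.
Check constraint 5: m - j = 3; constraint 7: j - k = -4. The remaining constraints are straightforward to verify.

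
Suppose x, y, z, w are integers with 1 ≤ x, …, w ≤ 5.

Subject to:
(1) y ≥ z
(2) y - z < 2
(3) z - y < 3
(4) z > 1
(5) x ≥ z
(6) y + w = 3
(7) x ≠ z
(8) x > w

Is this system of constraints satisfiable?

Satisfiable

Try x = 3, y = 2, z = 2, w = 1.
Check constraint 2: y - z = 0; constraint 3: z - y = 0. The remaining constraints are straightforward to verify.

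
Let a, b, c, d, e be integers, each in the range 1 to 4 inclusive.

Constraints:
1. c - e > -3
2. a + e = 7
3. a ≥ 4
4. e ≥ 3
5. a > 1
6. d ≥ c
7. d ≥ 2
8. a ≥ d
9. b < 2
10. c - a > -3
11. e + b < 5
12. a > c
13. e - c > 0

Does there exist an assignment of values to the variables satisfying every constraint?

Satisfiable

One satisfying assignment is a = 4, b = 1, c = 2, d = 2, e = 3.
For the less obvious constraints — constraint 1: c - e = -1; constraint 2: a + e = 7; constraint 10: c - a = -2 — and the others hold by inspection.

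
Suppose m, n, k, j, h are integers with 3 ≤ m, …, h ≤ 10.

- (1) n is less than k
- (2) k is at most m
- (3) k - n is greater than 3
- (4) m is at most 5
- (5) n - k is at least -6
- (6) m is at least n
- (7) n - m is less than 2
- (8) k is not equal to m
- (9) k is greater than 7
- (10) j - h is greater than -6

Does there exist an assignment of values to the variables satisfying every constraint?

From constraint 9: k ≥ 8. From constraints 2 and 4: k ≤ m and m ≤ 5, so k ≤ 5. But 5 < 8, so no value of k works.

Unsatisfiable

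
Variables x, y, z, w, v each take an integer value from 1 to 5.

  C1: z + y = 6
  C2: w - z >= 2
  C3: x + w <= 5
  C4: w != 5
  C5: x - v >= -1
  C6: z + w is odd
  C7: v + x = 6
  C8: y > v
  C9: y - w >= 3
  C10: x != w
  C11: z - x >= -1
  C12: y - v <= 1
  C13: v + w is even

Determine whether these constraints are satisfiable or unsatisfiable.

Unsatisfiable

Constraints 2, 5, 9, 11, and 12 give w − z ≥ 2, z − x ≥ -1, x − v ≥ -1, v − y ≥ -1, y − w ≥ 3.
Adding all 5 inequalities: the left sides telescope to 0, and the right sides sum to 2 + (-1) + (-1) + (-1) + 3 = 2. So 0 ≥ 2, which is false.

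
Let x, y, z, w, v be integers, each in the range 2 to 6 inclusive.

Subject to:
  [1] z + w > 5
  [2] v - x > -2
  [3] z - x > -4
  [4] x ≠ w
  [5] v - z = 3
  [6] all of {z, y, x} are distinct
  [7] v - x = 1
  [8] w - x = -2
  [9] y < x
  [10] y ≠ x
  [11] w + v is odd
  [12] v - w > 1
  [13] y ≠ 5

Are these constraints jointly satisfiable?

Take x = 5, y = 2, z = 3, w = 3, v = 6. Then constraint 1: z + w = 6; constraint 2: v - x = 1; constraint 3: z - x = -2, and every other listed constraint is also met.

Satisfiable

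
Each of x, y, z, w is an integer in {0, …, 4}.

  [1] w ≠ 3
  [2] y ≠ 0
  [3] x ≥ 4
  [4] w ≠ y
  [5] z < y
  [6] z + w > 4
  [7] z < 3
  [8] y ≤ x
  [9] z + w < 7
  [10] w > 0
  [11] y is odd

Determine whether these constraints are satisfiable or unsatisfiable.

Try x = 4, y = 3, z = 1, w = 4.
Check constraint 6: z + w = 5; constraint 9: z + w = 5; constraint 11: y = 3 is odd. The remaining constraints are straightforward to verify.

Satisfiable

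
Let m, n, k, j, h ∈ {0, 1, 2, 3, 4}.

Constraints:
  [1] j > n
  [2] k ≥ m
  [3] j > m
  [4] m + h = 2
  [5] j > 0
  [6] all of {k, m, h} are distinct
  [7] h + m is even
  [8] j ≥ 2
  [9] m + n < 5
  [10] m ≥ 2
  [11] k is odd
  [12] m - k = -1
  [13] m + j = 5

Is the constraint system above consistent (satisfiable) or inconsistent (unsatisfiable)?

Satisfiable

The assignment m = 2, n = 0, k = 3, j = 3, h = 0 works:
  constraint 4 holds since m + h = 2.
  constraint 9 holds since m + n = 2.
  constraint 12 holds since m - k = -1.
The rest check out directly.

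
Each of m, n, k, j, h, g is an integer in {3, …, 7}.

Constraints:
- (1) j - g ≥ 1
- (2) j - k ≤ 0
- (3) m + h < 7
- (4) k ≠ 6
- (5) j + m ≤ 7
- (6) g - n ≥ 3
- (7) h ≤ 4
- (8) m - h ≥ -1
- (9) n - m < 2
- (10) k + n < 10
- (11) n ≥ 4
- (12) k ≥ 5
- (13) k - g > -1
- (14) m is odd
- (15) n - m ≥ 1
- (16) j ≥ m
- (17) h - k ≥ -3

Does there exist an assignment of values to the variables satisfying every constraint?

Constraints 1, 2, 6, 8, 15, and 17 give n − m ≥ 1, m − h ≥ -1, h − k ≥ -3, k − j ≥ 0, j − g ≥ 1, g − n ≥ 3.
Adding all 6 inequalities: the left sides telescope to 0, and the right sides sum to 1 + (-1) + (-3) + 0 + 1 + 3 = 1. So 0 ≥ 1, which is false.

Unsatisfiable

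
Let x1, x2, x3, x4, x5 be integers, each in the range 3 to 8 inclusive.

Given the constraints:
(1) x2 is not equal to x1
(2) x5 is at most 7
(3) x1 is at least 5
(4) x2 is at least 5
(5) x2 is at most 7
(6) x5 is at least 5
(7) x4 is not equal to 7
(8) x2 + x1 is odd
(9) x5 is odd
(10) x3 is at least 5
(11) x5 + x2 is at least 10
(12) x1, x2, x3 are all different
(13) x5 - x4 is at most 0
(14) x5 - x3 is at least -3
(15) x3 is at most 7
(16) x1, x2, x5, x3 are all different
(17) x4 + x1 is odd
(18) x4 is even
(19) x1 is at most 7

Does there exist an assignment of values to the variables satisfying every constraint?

Constraints 2, 3, 4, 5, 6, 10, 15, and 19 confine each of x1, x2, x5, x3 to the 3 values {5, …, 7}.
Constraint 16 requires all 4 of them to be distinct, but only 3 values are available — impossible by the pigeonhole principle.

Unsatisfiable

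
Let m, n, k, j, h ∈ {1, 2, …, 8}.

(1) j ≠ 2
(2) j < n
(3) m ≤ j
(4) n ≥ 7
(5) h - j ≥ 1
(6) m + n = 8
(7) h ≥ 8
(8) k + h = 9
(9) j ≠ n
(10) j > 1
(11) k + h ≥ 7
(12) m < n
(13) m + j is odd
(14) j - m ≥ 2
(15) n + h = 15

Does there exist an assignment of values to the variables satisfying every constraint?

Satisfiable

One satisfying assignment is m = 1, n = 7, k = 1, j = 4, h = 8.
For the less obvious constraints — constraint 5: h - j = 4; constraint 6: m + n = 8 — and the others hold by inspection.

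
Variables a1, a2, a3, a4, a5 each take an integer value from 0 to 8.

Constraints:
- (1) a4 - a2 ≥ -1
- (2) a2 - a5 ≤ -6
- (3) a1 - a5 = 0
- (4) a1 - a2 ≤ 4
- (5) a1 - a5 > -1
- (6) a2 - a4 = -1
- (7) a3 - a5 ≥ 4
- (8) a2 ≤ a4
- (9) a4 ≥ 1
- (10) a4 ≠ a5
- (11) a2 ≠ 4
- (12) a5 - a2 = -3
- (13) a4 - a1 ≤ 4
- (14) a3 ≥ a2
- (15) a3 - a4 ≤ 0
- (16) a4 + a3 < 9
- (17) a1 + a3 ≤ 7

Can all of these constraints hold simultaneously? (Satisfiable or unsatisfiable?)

Constraints 2, 4, 7, 13, and 15 give a2 − a1 ≥ -4, a1 − a4 ≥ -4, a4 − a3 ≥ 0, a3 − a5 ≥ 4, a5 − a2 ≥ 6.
Adding all 5 inequalities: the left sides telescope to 0, and the right sides sum to (-4) + (-4) + 0 + 4 + 6 = 2. So 0 ≥ 2, which is false.

Unsatisfiable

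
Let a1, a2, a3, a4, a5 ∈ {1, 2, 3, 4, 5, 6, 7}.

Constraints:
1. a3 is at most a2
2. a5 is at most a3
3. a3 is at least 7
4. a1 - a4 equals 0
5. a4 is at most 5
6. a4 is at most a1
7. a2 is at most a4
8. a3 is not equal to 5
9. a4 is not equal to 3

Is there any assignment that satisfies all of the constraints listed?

From constraints 1 and 3: a2 ≥ a3 and a3 ≥ 7, so a2 ≥ 7. From constraints 5 and 7: a2 ≤ a4 and a4 ≤ 5, so a2 ≤ 5. But 5 < 7, so no value of a2 works.

Unsatisfiable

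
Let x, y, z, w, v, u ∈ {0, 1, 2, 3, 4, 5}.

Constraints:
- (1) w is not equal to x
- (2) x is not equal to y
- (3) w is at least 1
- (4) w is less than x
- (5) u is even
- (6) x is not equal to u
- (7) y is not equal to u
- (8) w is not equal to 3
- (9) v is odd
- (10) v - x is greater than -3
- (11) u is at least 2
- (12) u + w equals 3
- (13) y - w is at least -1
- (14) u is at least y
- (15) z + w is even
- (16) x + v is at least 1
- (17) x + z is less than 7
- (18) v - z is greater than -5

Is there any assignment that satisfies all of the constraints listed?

Satisfiable

Setting (x, y, z, w, v, u) = (3, 1, 3, 1, 1, 2) satisfies everything: constraint 10: v - x = -2; constraint 12: u + w = 3; constraint 13: y - w = 0, and the others follow.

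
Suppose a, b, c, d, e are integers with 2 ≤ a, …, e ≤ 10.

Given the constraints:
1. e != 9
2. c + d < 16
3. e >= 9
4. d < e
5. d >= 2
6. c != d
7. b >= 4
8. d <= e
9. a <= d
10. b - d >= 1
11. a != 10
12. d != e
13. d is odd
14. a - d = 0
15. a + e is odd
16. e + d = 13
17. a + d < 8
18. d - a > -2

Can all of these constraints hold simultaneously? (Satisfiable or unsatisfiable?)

Satisfiable

Try a = 3, b = 5, c = 10, d = 3, e = 10.
Check constraint 2: c + d = 13; constraint 10: b - d = 2; constraint 14: a - d = 0. The remaining constraints are straightforward to verify.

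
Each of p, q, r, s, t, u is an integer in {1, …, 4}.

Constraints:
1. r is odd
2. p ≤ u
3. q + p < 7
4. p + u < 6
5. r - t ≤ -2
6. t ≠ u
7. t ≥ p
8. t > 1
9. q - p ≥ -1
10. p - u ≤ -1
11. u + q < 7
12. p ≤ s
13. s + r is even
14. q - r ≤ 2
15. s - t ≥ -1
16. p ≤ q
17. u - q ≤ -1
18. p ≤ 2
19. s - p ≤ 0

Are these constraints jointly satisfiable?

Unsatisfiable

Constraints 5, 10, 14, 15, 17, and 19 give s − t ≥ -1, t − r ≥ 2, r − q ≥ -2, q − u ≥ 1, u − p ≥ 1, p − s ≥ 0.
Adding all 6 inequalities: the left sides telescope to 0, and the right sides sum to (-1) + 2 + (-2) + 1 + 1 + 0 = 1. So 0 ≥ 1, which is false.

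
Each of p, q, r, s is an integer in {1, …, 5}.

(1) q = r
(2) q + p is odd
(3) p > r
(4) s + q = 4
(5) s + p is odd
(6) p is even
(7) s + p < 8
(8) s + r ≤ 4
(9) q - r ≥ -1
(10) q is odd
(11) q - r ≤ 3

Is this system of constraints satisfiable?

Satisfiable

The assignment p = 2, q = 1, r = 1, s = 3 works:
  constraint 4 holds since s + q = 4.
  constraint 7 holds since s + p = 5.
  constraint 8 holds since s + r = 4.
The rest check out directly.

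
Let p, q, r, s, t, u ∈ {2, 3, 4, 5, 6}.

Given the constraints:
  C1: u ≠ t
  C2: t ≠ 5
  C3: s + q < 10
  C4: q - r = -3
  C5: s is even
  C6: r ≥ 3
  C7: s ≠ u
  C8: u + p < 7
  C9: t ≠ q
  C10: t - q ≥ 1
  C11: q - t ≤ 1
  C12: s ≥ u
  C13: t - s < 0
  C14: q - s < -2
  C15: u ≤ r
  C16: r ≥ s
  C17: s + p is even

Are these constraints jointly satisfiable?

Satisfiable

Take p = 2, q = 3, r = 6, s = 6, t = 4, u = 2. Then constraint 3: s + q = 9; constraint 4: q - r = -3; constraint 8: u + p = 4, and every other listed constraint is also met.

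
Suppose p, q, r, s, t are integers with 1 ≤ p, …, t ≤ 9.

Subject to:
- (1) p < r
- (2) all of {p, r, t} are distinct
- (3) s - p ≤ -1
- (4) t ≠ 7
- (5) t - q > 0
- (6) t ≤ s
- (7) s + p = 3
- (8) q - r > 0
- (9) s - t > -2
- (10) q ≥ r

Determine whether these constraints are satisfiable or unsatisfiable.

Unsatisfiable

Constraints 1, 3, 5, 6, and 10 give s < p, p < r, r ≤ q, q < t, t ≤ s. Chaining: s < p < r ≤ q < t ≤ s, which forces s < s — impossible.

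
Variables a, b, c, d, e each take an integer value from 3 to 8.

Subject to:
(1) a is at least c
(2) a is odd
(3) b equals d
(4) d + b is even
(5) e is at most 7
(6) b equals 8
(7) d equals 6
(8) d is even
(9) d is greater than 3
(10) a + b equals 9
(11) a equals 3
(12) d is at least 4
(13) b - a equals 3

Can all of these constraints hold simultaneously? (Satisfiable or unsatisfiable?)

Unsatisfiable

Constraint 6 fixes b = 8 and constraint 7 fixes d = 6, but constraint 3 requires b = d. Since 8 ≠ 6, contradiction.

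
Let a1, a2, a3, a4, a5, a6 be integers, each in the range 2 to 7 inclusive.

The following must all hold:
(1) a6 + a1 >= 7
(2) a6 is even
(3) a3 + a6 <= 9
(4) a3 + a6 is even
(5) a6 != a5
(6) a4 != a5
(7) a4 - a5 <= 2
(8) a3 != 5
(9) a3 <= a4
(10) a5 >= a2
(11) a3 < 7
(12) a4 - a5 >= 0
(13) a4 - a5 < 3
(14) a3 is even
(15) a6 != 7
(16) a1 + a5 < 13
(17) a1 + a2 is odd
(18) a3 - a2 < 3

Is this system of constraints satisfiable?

Satisfiable

Take a1 = 5, a2 = 6, a3 = 6, a4 = 7, a5 = 6, a6 = 2. Then constraint 1: a6 + a1 = 7; constraint 3: a3 + a6 = 8; constraint 7: a4 - a5 = 1, and every other listed constraint is also met.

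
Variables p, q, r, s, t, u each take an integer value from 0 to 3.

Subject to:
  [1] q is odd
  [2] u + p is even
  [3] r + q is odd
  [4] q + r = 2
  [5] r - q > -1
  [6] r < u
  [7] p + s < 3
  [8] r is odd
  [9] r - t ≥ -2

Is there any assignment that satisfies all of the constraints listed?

Constraint 8 makes r odd and constraint 1 makes q odd, so r + q must be even. Constraint 3 says r + q is odd — contradiction.

Unsatisfiable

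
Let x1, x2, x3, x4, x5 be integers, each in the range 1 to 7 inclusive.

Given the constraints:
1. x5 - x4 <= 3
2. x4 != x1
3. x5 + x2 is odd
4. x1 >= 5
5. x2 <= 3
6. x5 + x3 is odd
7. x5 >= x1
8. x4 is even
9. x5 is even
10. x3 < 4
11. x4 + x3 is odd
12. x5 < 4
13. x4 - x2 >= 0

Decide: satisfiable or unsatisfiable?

Unsatisfiable

From constraints 4 and 7: x5 ≥ x1 and x1 ≥ 5, so x5 ≥ 5. From constraint 12: x5 ≤ 3. But 3 < 5, so no value of x5 works.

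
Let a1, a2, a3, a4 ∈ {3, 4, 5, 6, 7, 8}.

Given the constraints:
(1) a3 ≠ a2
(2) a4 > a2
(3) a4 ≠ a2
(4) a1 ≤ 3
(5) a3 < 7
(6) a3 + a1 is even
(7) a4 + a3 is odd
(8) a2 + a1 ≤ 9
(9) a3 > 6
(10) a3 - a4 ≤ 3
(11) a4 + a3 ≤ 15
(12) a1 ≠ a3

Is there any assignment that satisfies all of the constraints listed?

Unsatisfiable

From constraint 9: a3 ≥ 7. From constraint 5: a3 ≤ 6. But 6 < 7, so no value of a3 works.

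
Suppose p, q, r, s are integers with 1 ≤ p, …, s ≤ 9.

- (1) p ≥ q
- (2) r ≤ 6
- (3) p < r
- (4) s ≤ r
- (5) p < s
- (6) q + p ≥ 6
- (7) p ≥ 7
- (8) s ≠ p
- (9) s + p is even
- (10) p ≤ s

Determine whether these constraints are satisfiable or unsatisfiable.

Unsatisfiable

From constraints 7 and 10: s ≥ p and p ≥ 7, so s ≥ 7. From constraints 2 and 4: s ≤ r and r ≤ 6, so s ≤ 6. But 6 < 7, so no value of s works.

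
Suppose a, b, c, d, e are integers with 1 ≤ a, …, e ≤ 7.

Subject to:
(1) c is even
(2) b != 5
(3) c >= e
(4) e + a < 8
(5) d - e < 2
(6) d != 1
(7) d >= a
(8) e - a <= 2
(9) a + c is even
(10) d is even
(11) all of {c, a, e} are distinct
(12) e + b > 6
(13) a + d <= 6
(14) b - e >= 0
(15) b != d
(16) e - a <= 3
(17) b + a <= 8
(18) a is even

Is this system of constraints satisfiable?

Satisfiable

Take a = 2, b = 6, c = 6, d = 2, e = 3. Then constraint 4: e + a = 5; constraint 5: d - e = -1; constraint 8: e - a = 1, and every other listed constraint is also met.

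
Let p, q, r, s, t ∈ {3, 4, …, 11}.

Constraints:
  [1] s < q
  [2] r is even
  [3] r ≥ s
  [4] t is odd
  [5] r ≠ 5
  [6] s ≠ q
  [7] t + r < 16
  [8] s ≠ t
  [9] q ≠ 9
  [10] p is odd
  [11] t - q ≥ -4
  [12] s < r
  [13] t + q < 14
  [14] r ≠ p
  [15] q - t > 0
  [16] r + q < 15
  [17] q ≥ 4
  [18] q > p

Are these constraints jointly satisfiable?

Satisfiable

One satisfying assignment is p = 5, q = 6, r = 8, s = 3, t = 5.
For the less obvious constraints — constraint 7: t + r = 13; constraint 11: t - q = -1; constraint 13: t + q = 11 — and the others hold by inspection.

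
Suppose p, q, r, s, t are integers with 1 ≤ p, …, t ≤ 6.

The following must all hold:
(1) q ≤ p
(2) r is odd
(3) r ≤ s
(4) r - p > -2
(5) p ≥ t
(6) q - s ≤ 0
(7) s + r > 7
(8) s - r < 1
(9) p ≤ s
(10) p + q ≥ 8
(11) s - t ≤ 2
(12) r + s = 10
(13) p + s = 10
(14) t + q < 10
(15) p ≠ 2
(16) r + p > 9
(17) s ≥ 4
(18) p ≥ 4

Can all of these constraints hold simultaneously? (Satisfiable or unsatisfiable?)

Take p = 5, q = 5, r = 5, s = 5, t = 4. Then constraint 4: r - p = 0; constraint 6: q - s = 0, and every other listed constraint is also met.

Satisfiable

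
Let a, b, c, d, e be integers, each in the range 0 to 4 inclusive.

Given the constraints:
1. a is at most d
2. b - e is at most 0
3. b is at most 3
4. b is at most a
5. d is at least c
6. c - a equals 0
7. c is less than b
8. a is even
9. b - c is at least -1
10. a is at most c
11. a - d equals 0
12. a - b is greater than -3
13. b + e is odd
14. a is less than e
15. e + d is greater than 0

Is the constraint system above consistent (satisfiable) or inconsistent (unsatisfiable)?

Unsatisfiable

Constraints 4, 7, and 10 give c < b, b ≤ a, a ≤ c. Chaining: c < b ≤ a ≤ c, which forces c < c — impossible.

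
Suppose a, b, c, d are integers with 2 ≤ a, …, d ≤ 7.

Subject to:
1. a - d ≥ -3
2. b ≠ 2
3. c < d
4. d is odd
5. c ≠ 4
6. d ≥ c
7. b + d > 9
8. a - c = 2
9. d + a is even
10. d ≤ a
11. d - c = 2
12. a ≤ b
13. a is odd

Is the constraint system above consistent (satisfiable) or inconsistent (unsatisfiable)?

Satisfiable

Try a = 5, b = 6, c = 3, d = 5.
Check constraint 1: a - d = 0; constraint 7: b + d = 11; constraint 8: a - c = 2. The remaining constraints are straightforward to verify.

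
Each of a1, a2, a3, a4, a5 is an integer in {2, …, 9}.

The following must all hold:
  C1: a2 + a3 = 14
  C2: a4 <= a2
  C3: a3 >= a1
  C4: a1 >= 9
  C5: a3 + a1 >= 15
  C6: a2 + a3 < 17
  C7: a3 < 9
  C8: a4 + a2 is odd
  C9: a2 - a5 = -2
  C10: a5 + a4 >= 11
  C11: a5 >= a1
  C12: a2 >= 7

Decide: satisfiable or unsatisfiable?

From constraint 12: a2 ≥ 7. From constraints 3 and 4: a3 ≥ a1 ≥ 9. Hence a2 + a3 ≥ 16. But constraint 1 requires a2 + a3 = 14, and 14 < 16. Contradiction.

Unsatisfiable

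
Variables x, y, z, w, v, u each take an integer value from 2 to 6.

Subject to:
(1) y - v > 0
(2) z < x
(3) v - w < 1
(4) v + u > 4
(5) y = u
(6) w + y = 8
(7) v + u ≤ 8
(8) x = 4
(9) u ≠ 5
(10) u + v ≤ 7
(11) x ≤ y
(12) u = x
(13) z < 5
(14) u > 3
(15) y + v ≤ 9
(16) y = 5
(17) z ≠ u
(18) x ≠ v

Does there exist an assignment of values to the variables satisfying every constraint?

Unsatisfiable

Constraint 16 fixes y = 5 and constraint 8 fixes x = 4. Constraints 5 and 12 give y = u = x, so y = x. But 5 ≠ 4 — contradiction.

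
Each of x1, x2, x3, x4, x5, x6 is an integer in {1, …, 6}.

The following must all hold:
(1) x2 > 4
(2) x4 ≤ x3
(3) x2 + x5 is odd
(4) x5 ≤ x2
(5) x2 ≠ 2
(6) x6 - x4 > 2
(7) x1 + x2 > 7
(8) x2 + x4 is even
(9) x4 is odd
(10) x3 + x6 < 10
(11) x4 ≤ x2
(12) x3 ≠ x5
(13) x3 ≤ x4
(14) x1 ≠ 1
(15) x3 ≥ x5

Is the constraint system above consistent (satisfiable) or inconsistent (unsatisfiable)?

Setting (x1, x2, x3, x4, x5, x6) = (4, 5, 3, 3, 2, 6) satisfies everything: constraint 6: x6 - x4 = 3; constraint 7: x1 + x2 = 9, and the others follow.

Satisfiable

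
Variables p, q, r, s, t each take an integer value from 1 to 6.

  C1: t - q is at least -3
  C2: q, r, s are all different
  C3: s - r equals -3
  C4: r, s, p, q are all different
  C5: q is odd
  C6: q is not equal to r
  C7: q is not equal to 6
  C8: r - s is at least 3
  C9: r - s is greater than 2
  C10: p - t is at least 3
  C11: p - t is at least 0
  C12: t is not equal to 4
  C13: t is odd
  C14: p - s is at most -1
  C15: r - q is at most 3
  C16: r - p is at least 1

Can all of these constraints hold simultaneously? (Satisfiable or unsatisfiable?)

Unsatisfiable

Constraints 1, 8, 10, 14, and 15 give s − p ≥ 1, p − t ≥ 3, t − q ≥ -3, q − r ≥ -3, r − s ≥ 3.
Adding all 5 inequalities: the left sides telescope to 0, and the right sides sum to 1 + 3 + (-3) + (-3) + 3 = 1. So 0 ≥ 1, which is false.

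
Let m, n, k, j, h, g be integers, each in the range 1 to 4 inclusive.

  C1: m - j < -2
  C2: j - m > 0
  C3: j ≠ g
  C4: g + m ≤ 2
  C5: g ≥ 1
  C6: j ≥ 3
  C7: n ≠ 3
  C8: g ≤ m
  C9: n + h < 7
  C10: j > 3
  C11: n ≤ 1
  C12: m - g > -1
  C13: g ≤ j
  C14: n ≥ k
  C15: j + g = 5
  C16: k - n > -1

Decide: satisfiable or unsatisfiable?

Satisfiable

Setting (m, n, k, j, h, g) = (1, 1, 1, 4, 4, 1) satisfies everything: constraint 1: m - j = -3; constraint 2: j - m = 3, and the others follow.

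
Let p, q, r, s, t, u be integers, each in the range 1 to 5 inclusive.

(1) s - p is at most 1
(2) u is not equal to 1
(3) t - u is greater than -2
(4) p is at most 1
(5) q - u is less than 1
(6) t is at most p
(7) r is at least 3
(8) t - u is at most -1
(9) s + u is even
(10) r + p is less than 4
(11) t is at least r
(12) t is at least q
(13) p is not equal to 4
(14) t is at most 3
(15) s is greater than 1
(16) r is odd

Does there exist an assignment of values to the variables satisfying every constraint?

From constraints 7 and 11: t ≥ r and r ≥ 3, so t ≥ 3. From constraints 4 and 6: t ≤ p and p ≤ 1, so t ≤ 1. But 1 < 3, so no value of t works.

Unsatisfiable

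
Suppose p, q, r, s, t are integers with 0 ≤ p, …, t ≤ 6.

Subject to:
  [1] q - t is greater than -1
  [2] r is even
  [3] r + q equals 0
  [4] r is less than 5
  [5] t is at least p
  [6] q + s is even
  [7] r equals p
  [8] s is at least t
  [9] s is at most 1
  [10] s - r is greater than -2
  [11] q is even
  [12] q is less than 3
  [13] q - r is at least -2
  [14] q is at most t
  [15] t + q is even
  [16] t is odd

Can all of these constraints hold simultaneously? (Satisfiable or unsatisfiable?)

Constraint 16 makes t odd and constraint 11 makes q even, so t + q must be odd. Constraint 15 says t + q is even — contradiction.

Unsatisfiable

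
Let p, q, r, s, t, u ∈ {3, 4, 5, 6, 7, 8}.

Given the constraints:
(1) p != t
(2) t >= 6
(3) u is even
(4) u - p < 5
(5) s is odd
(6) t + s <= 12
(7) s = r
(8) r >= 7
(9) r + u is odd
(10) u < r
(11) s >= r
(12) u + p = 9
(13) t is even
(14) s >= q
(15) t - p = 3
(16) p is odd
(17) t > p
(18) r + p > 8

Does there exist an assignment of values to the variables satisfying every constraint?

Unsatisfiable

From constraint 2: t ≥ 6. From constraints 8 and 11: s ≥ r ≥ 7. Hence t + s ≥ 13. But constraint 6 requires t + s ≤ 12, and 12 < 13. Contradiction.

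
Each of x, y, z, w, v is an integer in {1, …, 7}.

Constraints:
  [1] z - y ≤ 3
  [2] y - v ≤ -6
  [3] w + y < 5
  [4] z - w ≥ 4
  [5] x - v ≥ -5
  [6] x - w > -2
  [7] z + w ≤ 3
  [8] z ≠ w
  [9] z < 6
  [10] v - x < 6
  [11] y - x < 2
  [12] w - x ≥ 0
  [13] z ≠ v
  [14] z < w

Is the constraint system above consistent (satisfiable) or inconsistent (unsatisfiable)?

Unsatisfiable

Constraints 1, 2, 4, 5, and 12 give y − z ≥ -3, z − w ≥ 4, w − x ≥ 0, x − v ≥ -5, v − y ≥ 6.
Adding all 5 inequalities: the left sides telescope to 0, and the right sides sum to (-3) + 4 + 0 + (-5) + 6 = 2. So 0 ≥ 2, which is false.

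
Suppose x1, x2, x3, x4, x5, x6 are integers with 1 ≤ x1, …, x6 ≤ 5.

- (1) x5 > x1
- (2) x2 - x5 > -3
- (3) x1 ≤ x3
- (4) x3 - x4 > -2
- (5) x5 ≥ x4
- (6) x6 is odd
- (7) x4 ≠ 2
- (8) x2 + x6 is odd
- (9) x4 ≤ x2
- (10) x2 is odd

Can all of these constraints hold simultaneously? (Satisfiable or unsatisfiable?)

Constraint 10 makes x2 odd and constraint 6 makes x6 odd, so x2 + x6 must be even. Constraint 8 says x2 + x6 is odd — contradiction.

Unsatisfiable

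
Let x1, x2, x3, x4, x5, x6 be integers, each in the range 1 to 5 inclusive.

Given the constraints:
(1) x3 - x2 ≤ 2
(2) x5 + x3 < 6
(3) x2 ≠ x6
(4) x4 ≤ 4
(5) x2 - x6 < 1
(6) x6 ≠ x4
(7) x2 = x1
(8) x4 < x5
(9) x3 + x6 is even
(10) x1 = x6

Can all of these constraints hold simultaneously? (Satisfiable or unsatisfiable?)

From constraints 7 and 10, x2 = x1 = x6, so x2 = x6. But constraint 3 says x2 ≠ x6. Contradiction.

Unsatisfiable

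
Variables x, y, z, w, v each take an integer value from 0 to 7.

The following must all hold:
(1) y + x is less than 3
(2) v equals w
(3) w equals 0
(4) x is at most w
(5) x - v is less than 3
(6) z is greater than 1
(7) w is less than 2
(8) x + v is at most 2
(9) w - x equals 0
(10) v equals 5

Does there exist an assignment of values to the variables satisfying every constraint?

Constraint 10 fixes v = 5 and constraint 3 fixes w = 0, but constraint 2 requires v = w. Since 5 ≠ 0, contradiction.

Unsatisfiable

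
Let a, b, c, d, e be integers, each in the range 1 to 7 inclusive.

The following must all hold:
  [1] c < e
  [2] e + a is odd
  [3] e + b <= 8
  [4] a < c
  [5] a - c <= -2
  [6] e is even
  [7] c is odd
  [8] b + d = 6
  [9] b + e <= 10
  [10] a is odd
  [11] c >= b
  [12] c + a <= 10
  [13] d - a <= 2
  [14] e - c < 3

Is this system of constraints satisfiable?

Satisfiable

Try a = 3, b = 1, c = 5, d = 5, e = 6.
Check constraint 3: e + b = 7; constraint 5: a - c = -2. The remaining constraints are straightforward to verify.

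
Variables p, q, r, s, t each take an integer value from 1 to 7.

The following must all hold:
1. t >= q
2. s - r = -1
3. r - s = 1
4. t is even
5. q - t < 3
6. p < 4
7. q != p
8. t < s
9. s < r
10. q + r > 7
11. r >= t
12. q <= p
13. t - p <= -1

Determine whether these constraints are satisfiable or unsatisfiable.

Satisfiable

Setting (p, q, r, s, t) = (3, 2, 7, 6, 2) satisfies everything: constraint 2: s - r = -1; constraint 3: r - s = 1, and the others follow.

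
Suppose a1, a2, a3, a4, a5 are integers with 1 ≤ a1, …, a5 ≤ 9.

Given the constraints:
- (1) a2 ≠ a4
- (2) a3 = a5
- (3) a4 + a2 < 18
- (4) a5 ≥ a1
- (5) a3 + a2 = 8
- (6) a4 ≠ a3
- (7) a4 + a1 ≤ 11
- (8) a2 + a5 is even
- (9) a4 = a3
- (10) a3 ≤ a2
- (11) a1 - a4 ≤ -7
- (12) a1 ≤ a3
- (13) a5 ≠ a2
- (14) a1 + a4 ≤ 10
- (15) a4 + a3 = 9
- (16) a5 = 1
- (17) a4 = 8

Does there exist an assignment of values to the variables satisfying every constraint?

Constraint 17 fixes a4 = 8 and constraint 16 fixes a5 = 1. Constraints 2 and 9 give a4 = a3 = a5, so a4 = a5. But 8 ≠ 1 — contradiction.

Unsatisfiable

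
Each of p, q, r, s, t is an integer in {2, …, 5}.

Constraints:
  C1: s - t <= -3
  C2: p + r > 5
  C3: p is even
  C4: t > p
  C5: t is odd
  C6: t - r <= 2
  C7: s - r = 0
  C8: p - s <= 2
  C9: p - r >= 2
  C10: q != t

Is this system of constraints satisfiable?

Unsatisfiable

Constraints 1, 6, 8, and 9 give s − p ≥ -2, p − r ≥ 2, r − t ≥ -2, t − s ≥ 3.
Adding all 4 inequalities: the left sides telescope to 0, and the right sides sum to (-2) + 2 + (-2) + 3 = 1. So 0 ≥ 1, which is false.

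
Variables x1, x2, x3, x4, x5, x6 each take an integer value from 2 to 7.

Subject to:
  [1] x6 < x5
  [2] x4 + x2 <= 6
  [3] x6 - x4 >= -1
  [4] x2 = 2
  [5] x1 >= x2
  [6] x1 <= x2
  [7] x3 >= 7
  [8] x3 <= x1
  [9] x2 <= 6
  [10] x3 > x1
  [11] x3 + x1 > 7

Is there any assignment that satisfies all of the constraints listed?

Unsatisfiable

From constraints 7 and 8: x1 ≥ x3 and x3 ≥ 7, so x1 ≥ 7. From constraints 6 and 9: x1 ≤ x2 and x2 ≤ 6, so x1 ≤ 6. But 6 < 7, so no value of x1 works.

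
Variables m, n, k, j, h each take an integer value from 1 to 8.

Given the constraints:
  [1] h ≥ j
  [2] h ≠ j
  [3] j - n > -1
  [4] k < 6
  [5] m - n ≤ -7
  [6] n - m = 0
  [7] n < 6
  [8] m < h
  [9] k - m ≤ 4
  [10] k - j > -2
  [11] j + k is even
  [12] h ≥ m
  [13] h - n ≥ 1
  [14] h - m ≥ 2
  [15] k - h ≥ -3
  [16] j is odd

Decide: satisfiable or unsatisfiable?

Unsatisfiable

Constraints 5, 9, 13, and 15 give m − k ≥ -4, k − h ≥ -3, h − n ≥ 1, n − m ≥ 7.
Adding all 4 inequalities: the left sides telescope to 0, and the right sides sum to (-4) + (-3) + 1 + 7 = 1. So 0 ≥ 1, which is false.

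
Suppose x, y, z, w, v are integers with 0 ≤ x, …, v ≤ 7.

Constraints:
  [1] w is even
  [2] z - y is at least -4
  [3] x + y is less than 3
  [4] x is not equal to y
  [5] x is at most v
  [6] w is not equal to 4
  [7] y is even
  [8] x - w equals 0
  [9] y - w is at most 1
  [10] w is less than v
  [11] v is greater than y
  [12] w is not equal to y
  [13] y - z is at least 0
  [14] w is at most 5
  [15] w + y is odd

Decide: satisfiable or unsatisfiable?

Constraint 1 makes w even and constraint 7 makes y even, so w + y must be even. Constraint 15 says w + y is odd — contradiction.

Unsatisfiable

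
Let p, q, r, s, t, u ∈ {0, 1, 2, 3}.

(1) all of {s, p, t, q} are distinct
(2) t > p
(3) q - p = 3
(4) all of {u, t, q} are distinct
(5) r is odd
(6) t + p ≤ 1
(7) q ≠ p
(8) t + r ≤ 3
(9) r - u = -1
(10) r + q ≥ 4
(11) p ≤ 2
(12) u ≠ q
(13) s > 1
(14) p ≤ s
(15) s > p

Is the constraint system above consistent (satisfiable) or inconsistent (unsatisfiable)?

Take p = 0, q = 3, r = 1, s = 2, t = 1, u = 2. Then constraint 3: q - p = 3; constraint 6: t + p = 1; constraint 8: t + r = 2, and every other listed constraint is also met.

Satisfiable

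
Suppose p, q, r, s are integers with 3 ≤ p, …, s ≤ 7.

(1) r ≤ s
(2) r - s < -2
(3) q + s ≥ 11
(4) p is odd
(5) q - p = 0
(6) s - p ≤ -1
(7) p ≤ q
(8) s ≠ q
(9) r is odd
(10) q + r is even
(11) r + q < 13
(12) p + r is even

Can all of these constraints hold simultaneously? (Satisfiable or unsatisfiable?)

The assignment p = 7, q = 7, r = 3, s = 6 works:
  constraint 2 holds since r - s = -3.
  constraint 3 holds since q + s = 13.
  constraint 5 holds since q - p = 0.
The rest check out directly.

Satisfiable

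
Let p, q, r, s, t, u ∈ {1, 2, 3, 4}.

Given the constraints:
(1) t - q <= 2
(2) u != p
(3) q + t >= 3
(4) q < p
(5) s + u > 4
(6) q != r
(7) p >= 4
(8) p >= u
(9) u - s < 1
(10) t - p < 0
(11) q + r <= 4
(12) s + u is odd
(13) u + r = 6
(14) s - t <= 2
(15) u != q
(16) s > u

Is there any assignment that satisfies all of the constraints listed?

Satisfiable

Take p = 4, q = 1, r = 3, s = 4, t = 3, u = 3. Then constraint 1: t - q = 2; constraint 3: q + t = 4, and every other listed constraint is also met.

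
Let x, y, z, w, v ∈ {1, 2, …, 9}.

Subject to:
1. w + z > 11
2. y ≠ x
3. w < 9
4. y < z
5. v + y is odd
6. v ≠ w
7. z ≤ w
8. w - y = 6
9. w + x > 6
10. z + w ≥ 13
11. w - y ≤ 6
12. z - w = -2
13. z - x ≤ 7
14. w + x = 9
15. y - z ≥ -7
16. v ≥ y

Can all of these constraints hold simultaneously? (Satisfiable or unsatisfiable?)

Take x = 1, y = 2, z = 6, w = 8, v = 9. Then constraint 1: w + z = 14; constraint 8: w - y = 6; constraint 9: w + x = 9, and every other listed constraint is also met.

Satisfiable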